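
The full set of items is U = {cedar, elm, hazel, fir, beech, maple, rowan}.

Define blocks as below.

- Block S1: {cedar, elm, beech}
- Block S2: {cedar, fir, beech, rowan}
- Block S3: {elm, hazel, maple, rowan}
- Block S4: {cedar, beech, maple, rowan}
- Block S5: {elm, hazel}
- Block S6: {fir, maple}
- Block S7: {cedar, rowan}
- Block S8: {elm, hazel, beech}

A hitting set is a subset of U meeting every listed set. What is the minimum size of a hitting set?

Take H = {cedar, hazel, fir}. Each listed block contains at least one of these, so H is a hitting set of size 3.
The blocks S5, S6, S7 are pairwise disjoint, so any hitting set needs a separate item for each — at least 3. Hence 3 is optimal.

3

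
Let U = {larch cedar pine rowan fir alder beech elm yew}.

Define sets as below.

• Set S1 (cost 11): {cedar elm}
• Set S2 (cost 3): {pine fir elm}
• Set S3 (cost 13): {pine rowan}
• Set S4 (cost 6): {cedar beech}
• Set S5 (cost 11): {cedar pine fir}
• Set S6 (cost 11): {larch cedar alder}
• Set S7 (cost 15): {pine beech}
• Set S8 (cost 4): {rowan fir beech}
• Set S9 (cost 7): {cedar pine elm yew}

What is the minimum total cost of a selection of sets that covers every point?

S6, S8, S9 together cover every point (S6 ∪ S8 ∪ S9 = {larch, cedar, pine, rowan, fir, alder, beech, elm, yew}); total cost 11 + 4 + 7 = 22.
The greedy pick S2, S8, S9, S6 costs 25; no covering selection beats 22.

22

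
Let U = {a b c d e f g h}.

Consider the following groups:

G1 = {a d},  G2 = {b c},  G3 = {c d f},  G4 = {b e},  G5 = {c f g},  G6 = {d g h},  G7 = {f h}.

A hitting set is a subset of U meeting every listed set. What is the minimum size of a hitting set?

3

The 3 items {b, d, f} hit every group.
The groups G1, G4, G7 are pairwise disjoint, so any hitting set needs a separate item for each — at least 3. Hence 3 is optimal.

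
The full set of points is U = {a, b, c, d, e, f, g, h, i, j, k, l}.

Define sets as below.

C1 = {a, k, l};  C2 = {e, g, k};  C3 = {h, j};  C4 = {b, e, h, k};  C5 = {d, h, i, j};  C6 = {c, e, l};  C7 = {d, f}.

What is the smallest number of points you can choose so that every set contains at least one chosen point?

4

The 4 points {d, j, k, l} hit every set.
No choice of 3 points meets every set, so 4 is the minimum.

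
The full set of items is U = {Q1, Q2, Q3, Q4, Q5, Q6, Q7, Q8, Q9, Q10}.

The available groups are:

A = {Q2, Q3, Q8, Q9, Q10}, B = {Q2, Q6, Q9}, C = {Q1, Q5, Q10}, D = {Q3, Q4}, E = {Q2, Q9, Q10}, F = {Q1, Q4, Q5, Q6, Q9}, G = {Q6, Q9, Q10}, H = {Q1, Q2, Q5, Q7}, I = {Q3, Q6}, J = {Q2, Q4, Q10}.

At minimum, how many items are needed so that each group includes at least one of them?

T = {Q2, Q3, Q9, Q10} meets every group (each contains at least one member of T), and |T| = 4.
No choice of 3 items meets every group, so 4 is the minimum.

4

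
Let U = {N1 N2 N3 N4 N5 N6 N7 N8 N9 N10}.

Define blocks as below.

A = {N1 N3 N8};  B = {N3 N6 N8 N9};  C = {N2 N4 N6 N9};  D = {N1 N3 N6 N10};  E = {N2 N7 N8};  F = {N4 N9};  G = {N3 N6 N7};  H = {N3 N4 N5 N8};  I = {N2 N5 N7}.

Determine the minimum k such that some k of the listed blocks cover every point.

4

Take {A, C, D, I}. Their union is {N1, N2, N3, N4, N5, N6, N7, N8, N9, N10}, which is all 10 points.
No 3 of the 9 blocks cover everything (all 84 combinations miss at least one point), so 4 is optimal.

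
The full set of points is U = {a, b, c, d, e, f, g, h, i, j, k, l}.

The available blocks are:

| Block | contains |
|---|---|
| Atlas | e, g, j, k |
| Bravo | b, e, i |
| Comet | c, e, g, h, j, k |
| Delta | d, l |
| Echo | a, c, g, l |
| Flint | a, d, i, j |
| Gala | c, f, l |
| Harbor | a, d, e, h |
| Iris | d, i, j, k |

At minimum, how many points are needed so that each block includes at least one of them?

3

The 3 points {c, d, e} hit every block.
No choice of 2 points meets every block, so 3 is the minimum.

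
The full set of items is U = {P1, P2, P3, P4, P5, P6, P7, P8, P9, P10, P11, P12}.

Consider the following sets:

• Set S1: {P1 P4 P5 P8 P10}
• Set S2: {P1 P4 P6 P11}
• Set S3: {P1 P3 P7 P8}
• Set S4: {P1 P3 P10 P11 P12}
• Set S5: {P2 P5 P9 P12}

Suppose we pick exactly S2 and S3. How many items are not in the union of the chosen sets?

Union of S2, S3 = {P1, P3, P4, P6, P7, P8, P11}.
Not covered: P2, P5, P9, P10, P12 — 5 items.

5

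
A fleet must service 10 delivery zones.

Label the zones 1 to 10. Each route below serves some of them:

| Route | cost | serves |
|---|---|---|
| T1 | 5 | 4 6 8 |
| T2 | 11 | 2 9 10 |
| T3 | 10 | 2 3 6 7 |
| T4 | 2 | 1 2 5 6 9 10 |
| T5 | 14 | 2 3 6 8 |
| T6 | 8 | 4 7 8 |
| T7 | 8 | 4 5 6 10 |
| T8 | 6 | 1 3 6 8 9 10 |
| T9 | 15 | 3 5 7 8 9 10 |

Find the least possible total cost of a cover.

T4, T6, T8 together cover every zone (T4 ∪ T6 ∪ T8 = {1, 2, 3, 4, 5, 6, 7, 8, 9, 10}); total cost 2 + 8 + 6 = 16.
The greedy pick T4, T1, T3 costs 17; no covering selection beats 16.

16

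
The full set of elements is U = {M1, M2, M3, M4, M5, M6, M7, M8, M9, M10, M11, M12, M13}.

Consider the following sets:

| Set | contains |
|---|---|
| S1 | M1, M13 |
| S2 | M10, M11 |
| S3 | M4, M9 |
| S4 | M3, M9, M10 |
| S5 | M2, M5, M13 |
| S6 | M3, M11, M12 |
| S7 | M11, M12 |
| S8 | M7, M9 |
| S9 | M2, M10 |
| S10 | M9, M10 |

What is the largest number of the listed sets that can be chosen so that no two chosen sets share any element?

4

S1, S6, S8, S9 are pairwise disjoint (S1={M1,M13}; S6={M3,M11,M12}; S8={M7,M9}; S9={M2,M10}).
Every remaining set overlaps one of these, and no 5 of the listed sets are pairwise disjoint, so 4 is the maximum.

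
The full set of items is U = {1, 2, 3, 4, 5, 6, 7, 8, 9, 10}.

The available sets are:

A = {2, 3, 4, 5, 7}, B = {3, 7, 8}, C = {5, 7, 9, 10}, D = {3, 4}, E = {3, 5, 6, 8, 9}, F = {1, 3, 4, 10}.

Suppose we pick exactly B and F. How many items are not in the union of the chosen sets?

Union of B, F = {1, 3, 4, 7, 8, 10}.
Not covered: 2, 5, 6, 9 — 4 items.

4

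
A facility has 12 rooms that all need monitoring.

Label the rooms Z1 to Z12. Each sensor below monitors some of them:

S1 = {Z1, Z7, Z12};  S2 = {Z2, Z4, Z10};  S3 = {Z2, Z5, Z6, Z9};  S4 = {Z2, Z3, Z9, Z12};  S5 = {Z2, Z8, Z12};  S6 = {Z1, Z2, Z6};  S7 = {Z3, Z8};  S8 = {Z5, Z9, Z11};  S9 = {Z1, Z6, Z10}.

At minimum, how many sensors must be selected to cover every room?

S1 and S2 and S6 and S7 and S8 together: S1 ∪ S2 ∪ S6 ∪ S7 ∪ S8 = {Z1, Z2, Z3, Z4, Z5, Z6, Z7, Z8, Z9, Z10, Z11, Z12} — every room is covered.
No 4 of the 9 sensors cover everything (all 126 combinations miss at least one room), so 5 is optimal.

5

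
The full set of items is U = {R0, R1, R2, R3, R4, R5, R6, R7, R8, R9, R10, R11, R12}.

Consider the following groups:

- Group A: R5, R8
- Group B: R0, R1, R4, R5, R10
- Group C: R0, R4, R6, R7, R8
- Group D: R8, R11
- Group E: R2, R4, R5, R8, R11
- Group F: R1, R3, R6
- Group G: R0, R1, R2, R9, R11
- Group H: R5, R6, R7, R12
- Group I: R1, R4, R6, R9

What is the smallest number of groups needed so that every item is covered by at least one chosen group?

5

B, D, F, G, and H cover everything between them: the union {R0, R1, R2, R3, R4, R5, R6, R7, R8, R9, R10, R11, R12} is all of U.
No 4 of the 9 groups cover everything (all 126 combinations miss at least one item), so 5 is optimal.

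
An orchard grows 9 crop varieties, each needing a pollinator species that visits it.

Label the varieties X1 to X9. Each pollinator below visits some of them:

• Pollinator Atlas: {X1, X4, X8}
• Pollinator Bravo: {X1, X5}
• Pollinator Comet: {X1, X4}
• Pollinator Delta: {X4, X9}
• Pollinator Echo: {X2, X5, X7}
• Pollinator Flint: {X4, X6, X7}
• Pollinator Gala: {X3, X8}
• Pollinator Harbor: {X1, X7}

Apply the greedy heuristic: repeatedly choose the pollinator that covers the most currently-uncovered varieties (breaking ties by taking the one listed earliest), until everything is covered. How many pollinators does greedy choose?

5

Greedy: pick Atlas (covers 3 new) → pick Echo (covers 3 new) → pick Delta (covers 1 new) → pick Flint (covers 1 new) → pick Gala (covers 1 new). Total picks: 5.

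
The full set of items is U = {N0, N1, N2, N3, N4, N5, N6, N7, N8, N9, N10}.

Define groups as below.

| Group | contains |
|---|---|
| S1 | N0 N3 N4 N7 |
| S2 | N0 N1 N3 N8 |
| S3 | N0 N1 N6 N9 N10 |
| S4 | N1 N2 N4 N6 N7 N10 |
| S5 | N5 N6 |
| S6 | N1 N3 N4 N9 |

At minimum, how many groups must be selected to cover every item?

S2 and S3 and S4 and S5 together: S2 ∪ S3 ∪ S4 ∪ S5 = {N0, N1, N2, N3, N4, N5, N6, N7, N8, N9, N10} — every item is covered.
No 3 of the 6 groups cover everything (all 20 combinations miss at least one item), so 4 is optimal.

4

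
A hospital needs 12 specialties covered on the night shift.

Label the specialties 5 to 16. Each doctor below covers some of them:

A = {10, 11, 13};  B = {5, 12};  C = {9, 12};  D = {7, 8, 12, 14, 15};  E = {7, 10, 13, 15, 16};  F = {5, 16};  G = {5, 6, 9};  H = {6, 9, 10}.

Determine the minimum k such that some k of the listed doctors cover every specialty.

Take {A, D, F, G}. Their union is {5, 6, 7, 8, 9, 10, 11, 12, 13, 14, 15, 16}, which is all 12 specialties.
Only D contains 8, so D is forced; the remaining 7 specialties need at least 3 more doctors (each remaining doctor adds at most 3) — so at least 4 doctors are needed, and 4 is optimal.

4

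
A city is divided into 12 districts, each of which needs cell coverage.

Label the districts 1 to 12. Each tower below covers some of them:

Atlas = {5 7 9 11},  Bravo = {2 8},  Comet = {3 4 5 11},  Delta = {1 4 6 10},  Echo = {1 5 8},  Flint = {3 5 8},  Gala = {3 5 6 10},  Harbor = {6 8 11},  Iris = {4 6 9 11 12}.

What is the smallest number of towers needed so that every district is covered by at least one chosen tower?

Take {Atlas, Bravo, Comet, Delta, Iris}. Their union is {1, 2, 3, 4, 5, 6, 7, 8, 9, 10, 11, 12}, which is all 12 districts.
No 4 of the 9 towers cover everything (all 126 combinations miss at least one district), so 5 is optimal.

5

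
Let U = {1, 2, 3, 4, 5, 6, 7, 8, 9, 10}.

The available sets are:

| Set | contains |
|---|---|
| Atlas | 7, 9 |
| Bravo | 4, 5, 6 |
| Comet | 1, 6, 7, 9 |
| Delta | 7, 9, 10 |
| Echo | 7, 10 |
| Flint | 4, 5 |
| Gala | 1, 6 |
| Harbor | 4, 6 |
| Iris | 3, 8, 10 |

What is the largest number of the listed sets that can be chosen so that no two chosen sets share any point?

Atlas, Flint, Gala, Iris are pairwise disjoint (Atlas={7,9}; Flint={4,5}; Gala={1,6}; Iris={3,8,10}).
Every remaining set overlaps one of these, and no 5 of the listed sets are pairwise disjoint, so 4 is the maximum.

4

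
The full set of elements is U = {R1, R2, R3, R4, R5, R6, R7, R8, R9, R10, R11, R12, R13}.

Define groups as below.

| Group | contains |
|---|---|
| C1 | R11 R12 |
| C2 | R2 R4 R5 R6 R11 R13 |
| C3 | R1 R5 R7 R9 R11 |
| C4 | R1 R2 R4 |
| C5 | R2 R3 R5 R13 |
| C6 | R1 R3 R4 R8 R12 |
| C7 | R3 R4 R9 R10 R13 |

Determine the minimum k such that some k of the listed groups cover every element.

4

Take {C2, C3, C6, C7}. Their union is {R1, R2, R3, R4, R5, R6, R7, R8, R9, R10, R11, R12, R13}, which is all 13 elements.
No 3 of the 7 groups cover everything (all 35 combinations miss at least one element), so 4 is optimal.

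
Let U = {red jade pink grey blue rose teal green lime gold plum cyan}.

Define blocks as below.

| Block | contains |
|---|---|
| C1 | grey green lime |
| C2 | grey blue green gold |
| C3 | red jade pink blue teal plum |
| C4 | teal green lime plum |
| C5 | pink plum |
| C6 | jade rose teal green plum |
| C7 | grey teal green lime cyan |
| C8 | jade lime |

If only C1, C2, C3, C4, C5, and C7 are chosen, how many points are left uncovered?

1

Union of C1, C2, C3, C4, C5, C7 = {red, jade, pink, grey, blue, teal, green, lime, gold, plum, cyan}.
Not covered: rose — 1 point.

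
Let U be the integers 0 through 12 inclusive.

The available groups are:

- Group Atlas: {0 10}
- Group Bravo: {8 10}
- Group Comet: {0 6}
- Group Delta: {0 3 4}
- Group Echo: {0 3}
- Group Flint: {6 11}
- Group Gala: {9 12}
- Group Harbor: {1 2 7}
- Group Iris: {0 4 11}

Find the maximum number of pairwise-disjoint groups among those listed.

5

Bravo, Delta, Flint, Gala, Harbor are pairwise disjoint (Bravo={8,10}; Delta={0,3,4}; Flint={6,11}; Gala={9,12}; Harbor={1,2,7}).
Every remaining group overlaps one of these, and no 6 of the listed groups are pairwise disjoint, so 5 is the maximum.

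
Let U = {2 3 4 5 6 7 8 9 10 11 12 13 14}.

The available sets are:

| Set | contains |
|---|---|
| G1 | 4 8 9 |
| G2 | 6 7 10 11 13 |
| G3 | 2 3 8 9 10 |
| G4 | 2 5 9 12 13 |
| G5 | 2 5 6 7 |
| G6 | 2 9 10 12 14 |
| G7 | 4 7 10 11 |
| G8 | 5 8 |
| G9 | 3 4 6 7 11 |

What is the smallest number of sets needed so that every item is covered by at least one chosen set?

G4, G6, G8, and G9 cover everything between them: the union {2, 3, 4, 5, 6, 7, 8, 9, 10, 11, 12, 13, 14} is all of U.
No 3 of the 9 sets cover everything (all 84 combinations miss at least one item), so 4 is optimal.

4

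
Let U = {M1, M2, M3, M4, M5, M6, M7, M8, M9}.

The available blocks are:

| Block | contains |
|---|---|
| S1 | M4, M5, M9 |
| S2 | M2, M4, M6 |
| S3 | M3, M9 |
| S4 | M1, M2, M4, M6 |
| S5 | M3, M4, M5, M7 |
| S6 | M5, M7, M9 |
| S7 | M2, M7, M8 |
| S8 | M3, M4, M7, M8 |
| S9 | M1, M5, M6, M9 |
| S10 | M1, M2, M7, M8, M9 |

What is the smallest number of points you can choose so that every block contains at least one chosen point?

The 3 points {M4, M7, M9} hit every block.
No choice of 2 points meets every block, so 3 is the minimum.

3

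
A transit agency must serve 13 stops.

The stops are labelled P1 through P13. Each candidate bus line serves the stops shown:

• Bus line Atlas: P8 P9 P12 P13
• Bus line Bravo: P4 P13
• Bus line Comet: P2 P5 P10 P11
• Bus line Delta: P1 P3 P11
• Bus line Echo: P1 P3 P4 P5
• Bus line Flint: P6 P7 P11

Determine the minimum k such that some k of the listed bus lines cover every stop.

Take {Atlas, Comet, Echo, Flint}. Their union is {P1, P2, P3, P4, P5, P6, P7, P8, P9, P10, P11, P12, P13}, which is all 13 stops.
Each bus line has at most 4 stops, and 3·4 = 12 < 13 — so at least 4 bus lines are needed, and 4 is optimal.

4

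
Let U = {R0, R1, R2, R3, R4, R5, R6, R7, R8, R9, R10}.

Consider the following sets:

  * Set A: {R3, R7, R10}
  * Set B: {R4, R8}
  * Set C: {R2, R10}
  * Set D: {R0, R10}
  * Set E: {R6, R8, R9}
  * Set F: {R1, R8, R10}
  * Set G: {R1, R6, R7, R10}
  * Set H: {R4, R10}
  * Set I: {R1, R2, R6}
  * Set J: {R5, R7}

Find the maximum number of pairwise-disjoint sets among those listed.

B, D, I, J are pairwise disjoint (B={R4,R8}; D={R0,R10}; I={R1,R2,R6}; J={R5,R7}).
Every remaining set overlaps one of these, and no 5 of the listed sets are pairwise disjoint, so 4 is the maximum.

4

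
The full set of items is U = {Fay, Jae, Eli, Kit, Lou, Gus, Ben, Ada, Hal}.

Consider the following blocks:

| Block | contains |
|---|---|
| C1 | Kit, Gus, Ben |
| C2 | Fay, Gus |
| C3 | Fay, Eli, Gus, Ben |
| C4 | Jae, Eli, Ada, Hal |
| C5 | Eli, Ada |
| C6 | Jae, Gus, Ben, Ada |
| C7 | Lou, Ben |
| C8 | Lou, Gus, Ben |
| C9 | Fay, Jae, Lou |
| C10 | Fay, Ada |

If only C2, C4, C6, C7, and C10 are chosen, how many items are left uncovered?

Union of C2, C4, C6, C7, C10 = {Fay, Jae, Eli, Lou, Gus, Ben, Ada, Hal}.
Not covered: Kit — 1 item.

1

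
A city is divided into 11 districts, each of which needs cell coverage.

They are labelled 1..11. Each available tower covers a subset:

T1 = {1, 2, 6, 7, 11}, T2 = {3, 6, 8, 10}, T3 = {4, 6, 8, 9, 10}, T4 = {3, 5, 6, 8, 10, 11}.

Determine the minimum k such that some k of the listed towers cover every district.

T1 and T3 and T4 together: T1 ∪ T3 ∪ T4 = {1, 2, 3, 4, 5, 6, 7, 8, 9, 10, 11} — every district is covered.
Only T1 contains 1, so T1 is forced; the remaining 6 districts need at least 2 more towers (each remaining tower adds at most 4) — so at least 3 towers are needed, and 3 is optimal.

3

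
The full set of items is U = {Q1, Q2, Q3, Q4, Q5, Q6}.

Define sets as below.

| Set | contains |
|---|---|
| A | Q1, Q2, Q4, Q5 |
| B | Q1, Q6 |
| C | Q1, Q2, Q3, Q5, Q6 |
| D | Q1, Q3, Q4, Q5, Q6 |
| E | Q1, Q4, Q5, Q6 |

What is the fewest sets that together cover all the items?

2

C and E cover everything between them: the union {Q1, Q2, Q3, Q4, Q5, Q6} is all of U.
No single set has all 6 items (the largest, C, has 5), so 2 is optimal.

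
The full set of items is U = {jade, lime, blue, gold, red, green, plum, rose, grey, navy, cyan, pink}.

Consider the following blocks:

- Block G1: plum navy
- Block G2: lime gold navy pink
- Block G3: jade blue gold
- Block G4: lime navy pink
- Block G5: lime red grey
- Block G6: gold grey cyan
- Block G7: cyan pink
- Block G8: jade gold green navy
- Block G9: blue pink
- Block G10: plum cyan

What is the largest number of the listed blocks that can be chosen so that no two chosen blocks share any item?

G5, G8, G9, G10 are pairwise disjoint (G5={lime,red,grey}; G8={jade,gold,green,navy}; G9={blue,pink}; G10={plum,cyan}).
Every remaining block overlaps one of these, and no 5 of the listed blocks are pairwise disjoint, so 4 is the maximum.

4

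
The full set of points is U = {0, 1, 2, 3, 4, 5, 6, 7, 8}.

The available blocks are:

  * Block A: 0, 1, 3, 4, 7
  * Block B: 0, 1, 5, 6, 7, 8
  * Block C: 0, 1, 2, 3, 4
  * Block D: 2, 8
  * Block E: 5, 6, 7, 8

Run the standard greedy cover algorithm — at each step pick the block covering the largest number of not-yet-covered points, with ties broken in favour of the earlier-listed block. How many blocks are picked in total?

2

Greedy: pick B (covers 6 new) → pick C (covers 3 new). Total picks: 2.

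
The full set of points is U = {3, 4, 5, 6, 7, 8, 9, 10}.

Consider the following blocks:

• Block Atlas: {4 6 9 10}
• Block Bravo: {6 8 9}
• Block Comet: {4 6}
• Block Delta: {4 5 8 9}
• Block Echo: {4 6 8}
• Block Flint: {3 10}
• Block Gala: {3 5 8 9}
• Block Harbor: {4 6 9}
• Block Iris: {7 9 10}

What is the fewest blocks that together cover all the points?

Take {Gala, Harbor, Iris}. Their union is {3, 4, 5, 6, 7, 8, 9, 10}, which is all 8 points.
Only Iris contains 7, so Iris is forced; the remaining 5 points need at least 2 more blocks (each remaining block adds at most 3) — so at least 3 blocks are needed, and 3 is optimal.

3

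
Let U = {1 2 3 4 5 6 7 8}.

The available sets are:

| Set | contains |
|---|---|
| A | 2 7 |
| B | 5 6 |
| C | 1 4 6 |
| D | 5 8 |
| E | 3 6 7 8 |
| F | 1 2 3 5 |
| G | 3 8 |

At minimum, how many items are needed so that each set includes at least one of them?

3

Take H = {2, 6, 8}. Each listed set contains at least one of these, so H is a hitting set of size 3.
The sets A, C, G are pairwise disjoint, so any hitting set needs a separate item for each — at least 3. Hence 3 is optimal.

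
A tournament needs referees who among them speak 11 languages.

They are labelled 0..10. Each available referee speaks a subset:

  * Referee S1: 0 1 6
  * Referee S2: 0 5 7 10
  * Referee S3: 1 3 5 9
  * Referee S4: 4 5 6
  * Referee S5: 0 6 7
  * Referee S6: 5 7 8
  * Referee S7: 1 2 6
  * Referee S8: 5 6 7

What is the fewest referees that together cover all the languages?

5

S2 and S3 and S4 and S6 and S7 together: S2 ∪ S3 ∪ S4 ∪ S6 ∪ S7 = {0, 1, 2, 3, 4, 5, 6, 7, 8, 9, 10} — every language is covered.
No 4 of the 8 referees cover everything (all 70 combinations miss at least one language), so 5 is optimal.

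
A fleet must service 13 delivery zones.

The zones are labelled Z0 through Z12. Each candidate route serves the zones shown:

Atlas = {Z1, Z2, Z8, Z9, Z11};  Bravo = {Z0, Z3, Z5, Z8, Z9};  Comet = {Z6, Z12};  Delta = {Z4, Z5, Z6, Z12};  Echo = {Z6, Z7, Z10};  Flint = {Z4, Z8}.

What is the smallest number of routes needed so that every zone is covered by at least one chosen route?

Take {Atlas, Bravo, Delta, Echo}. Their union is {Z0, Z1, Z2, Z3, Z4, Z5, Z6, Z7, Z8, Z9, Z10, Z11, Z12}, which is all 13 zones.
Only Bravo contains Z0, so Bravo is forced; the remaining 8 zones need at least 3 more routes (each remaining route adds at most 3) — so at least 4 routes are needed, and 4 is optimal.

4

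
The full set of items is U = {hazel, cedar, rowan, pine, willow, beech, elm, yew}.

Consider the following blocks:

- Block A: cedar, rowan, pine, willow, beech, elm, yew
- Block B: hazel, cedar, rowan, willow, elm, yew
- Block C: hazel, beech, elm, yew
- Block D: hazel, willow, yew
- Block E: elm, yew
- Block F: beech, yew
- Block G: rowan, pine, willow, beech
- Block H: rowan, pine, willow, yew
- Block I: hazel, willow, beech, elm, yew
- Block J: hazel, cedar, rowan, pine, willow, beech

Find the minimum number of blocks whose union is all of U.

B and G together: B ∪ G = {hazel, cedar, rowan, pine, willow, beech, elm, yew} — every item is covered.
No single block has all 8 items (the largest, A, has 7), so 2 is optimal.

2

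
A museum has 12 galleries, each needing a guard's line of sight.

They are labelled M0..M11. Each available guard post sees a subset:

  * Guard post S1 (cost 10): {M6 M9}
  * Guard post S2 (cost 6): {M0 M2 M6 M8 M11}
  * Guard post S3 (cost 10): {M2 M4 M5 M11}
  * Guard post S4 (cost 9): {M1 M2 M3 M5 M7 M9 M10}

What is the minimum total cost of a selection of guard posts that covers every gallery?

25

S2, S3, S4 together cover every gallery (S2 ∪ S3 ∪ S4 = {M0, M1, M2, M3, M4, M5, M6, M7, M8, M9, M10, M11}); total cost 6 + 10 + 9 = 25.
No covering selection has total cost below 25.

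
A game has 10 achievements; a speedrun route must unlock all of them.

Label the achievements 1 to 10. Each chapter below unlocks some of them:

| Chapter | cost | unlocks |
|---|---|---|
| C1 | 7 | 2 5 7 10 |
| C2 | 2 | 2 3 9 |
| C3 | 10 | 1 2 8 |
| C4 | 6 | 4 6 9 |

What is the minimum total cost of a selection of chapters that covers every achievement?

25

C1, C2, C3, C4 together cover every achievement (C1 ∪ C2 ∪ C3 ∪ C4 = {1, 2, 3, 4, 5, 6, 7, 8, 9, 10}); total cost 7 + 2 + 10 + 6 = 25.
No covering selection has total cost below 25.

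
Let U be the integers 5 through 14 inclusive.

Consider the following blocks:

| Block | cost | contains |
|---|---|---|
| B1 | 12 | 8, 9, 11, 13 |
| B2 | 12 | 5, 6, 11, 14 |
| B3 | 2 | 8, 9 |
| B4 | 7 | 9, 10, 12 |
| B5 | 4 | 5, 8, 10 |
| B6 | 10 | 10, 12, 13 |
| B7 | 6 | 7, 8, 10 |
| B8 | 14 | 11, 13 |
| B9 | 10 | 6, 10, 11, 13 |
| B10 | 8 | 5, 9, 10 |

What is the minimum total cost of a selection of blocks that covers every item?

30

B2, B3, B6, B7 together cover every item (B2 ∪ B3 ∪ B6 ∪ B7 = {5, 6, 7, 8, 9, 10, 11, 12, 13, 14}); total cost 12 + 2 + 10 + 6 = 30.
The greedy pick B3, B5, B9, B7, B4, B2 costs 41; no covering selection beats 30.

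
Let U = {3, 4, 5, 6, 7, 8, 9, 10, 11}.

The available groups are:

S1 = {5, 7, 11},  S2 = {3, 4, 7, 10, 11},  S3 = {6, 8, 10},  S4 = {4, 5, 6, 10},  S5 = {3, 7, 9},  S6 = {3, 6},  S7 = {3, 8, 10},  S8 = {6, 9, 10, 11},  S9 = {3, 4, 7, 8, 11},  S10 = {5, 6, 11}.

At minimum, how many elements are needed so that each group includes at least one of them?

3

H = {3, 6, 11} meets every group (each contains at least one member of H), and |H| = 3.
No choice of 2 elements meets every group, so 3 is the minimum.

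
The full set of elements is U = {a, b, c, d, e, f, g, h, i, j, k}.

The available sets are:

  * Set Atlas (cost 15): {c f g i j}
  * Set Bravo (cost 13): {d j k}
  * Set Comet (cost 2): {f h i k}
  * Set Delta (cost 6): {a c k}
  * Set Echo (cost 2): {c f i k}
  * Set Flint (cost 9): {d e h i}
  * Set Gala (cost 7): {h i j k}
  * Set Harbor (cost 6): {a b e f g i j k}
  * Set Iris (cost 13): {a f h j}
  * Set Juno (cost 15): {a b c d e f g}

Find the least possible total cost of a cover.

17

Echo, Flint, Harbor together cover every element (Echo ∪ Flint ∪ Harbor = {a, b, c, d, e, f, g, h, i, j, k}); total cost 2 + 9 + 6 = 17.
The greedy pick Comet, Harbor, Echo, Flint costs 19; no covering selection beats 17.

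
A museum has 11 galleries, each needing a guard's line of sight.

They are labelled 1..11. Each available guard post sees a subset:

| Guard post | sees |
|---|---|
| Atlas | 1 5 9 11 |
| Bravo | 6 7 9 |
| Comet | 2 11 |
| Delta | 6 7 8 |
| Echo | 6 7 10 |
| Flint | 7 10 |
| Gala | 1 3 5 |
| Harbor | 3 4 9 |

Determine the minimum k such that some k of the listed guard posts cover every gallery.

5

Take {Atlas, Comet, Delta, Flint, Harbor}. Their union is {1, 2, 3, 4, 5, 6, 7, 8, 9, 10, 11}, which is all 11 galleries.
No 4 of the 8 guard posts cover everything (all 70 combinations miss at least one gallery), so 5 is optimal.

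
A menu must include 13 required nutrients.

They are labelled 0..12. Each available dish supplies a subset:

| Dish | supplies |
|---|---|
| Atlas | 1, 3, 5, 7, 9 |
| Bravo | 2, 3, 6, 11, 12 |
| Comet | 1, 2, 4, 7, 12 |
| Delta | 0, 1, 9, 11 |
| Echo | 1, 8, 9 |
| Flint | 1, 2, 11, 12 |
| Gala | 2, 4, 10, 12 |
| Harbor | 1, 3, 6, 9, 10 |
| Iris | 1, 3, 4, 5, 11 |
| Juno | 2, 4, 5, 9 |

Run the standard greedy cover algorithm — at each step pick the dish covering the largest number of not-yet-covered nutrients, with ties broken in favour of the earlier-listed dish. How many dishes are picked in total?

Greedy: pick Atlas (covers 5 new) → pick Bravo (covers 4 new) → pick Gala (covers 2 new) → pick Delta (covers 1 new) → pick Echo (covers 1 new). Total picks: 5.

5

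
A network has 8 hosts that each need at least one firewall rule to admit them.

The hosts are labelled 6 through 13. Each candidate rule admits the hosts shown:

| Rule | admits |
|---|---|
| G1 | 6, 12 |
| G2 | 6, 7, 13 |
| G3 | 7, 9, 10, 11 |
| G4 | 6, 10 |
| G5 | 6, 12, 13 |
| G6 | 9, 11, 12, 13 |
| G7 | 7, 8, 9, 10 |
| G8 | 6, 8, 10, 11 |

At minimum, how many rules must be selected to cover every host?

3

Take {G3, G5, G8}. Their union is {6, 7, 8, 9, 10, 11, 12, 13}, which is all 8 hosts.
No 2 of the 8 rules cover everything (all 28 combinations miss at least one host), so 3 is optimal.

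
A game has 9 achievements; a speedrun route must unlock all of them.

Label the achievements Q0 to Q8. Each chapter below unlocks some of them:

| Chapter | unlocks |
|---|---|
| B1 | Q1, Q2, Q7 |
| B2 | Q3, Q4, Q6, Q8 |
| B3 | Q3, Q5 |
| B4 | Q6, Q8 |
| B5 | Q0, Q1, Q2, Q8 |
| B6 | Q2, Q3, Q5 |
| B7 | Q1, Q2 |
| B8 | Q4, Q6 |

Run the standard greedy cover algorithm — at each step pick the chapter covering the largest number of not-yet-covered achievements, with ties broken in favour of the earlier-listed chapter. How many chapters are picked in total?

Greedy: pick B2 (covers 4 new) → pick B1 (covers 3 new) → pick B3 (covers 1 new) → pick B5 (covers 1 new). Total picks: 4.

4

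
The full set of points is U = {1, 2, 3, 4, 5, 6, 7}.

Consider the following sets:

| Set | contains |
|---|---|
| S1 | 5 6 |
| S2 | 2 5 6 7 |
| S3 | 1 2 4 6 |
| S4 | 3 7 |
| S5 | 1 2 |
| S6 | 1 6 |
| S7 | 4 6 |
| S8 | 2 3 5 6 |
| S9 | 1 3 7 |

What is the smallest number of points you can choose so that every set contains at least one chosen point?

3

Take H = {2, 3, 6}. Each listed set contains at least one of these, so H is a hitting set of size 3.
The sets S4, S5, S7 are pairwise disjoint, so any hitting set needs a separate point for each — at least 3. Hence 3 is optimal.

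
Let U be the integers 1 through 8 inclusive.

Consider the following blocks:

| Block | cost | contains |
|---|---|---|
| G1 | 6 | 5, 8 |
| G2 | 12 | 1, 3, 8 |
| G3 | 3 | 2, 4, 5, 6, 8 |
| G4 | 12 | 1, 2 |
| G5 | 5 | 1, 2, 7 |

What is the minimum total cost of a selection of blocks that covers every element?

G2, G3, G5 together cover every element (G2 ∪ G3 ∪ G5 = {1, 2, 3, 4, 5, 6, 7, 8}); total cost 12 + 3 + 5 = 20.
No covering selection has total cost below 20.

20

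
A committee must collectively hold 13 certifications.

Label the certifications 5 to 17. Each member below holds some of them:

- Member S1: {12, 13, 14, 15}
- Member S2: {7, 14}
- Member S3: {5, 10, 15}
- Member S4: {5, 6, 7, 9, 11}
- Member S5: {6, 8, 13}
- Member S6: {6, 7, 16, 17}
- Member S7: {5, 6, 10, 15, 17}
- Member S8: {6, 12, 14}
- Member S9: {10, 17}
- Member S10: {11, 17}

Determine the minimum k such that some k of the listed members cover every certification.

Take {S1, S4, S5, S6, S9}. Their union is {5, 6, 7, 8, 9, 10, 11, 12, 13, 14, 15, 16, 17}, which is all 13 certifications.
No 4 of the 10 members cover everything (all 210 combinations miss at least one certification), so 5 is optimal.

5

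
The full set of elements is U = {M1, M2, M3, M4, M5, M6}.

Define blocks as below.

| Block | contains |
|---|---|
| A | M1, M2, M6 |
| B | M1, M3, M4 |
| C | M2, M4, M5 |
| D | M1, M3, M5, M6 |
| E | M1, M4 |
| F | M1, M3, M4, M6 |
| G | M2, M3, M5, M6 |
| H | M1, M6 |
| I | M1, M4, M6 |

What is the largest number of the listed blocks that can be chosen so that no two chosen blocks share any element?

2

C, H are pairwise disjoint (C={M2,M4,M5}; H={M1,M6}).
Every remaining block overlaps one of these, and no 3 of the listed blocks are pairwise disjoint, so 2 is the maximum.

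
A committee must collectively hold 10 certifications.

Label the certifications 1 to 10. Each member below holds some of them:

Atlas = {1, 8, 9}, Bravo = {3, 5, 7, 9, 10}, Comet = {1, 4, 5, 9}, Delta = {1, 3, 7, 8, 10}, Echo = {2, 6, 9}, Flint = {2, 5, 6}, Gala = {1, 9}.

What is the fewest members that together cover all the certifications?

3

Comet and Delta and Echo together: Comet ∪ Delta ∪ Echo = {1, 2, 3, 4, 5, 6, 7, 8, 9, 10} — every certification is covered.
Only Comet contains 4, so Comet is forced; the remaining 6 certifications need at least 2 more members (each remaining member adds at most 4) — so at least 3 members are needed, and 3 is optimal.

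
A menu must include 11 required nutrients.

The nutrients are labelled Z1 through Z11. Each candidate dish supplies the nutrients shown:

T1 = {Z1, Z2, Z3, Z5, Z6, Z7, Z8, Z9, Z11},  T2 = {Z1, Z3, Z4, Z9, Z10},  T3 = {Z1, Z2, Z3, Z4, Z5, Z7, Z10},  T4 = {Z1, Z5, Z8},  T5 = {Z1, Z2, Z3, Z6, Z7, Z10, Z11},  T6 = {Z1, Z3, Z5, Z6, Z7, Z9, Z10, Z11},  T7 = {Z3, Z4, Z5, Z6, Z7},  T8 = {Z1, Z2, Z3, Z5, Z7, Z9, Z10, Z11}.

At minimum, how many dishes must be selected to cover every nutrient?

T1 and T2 together: T1 ∪ T2 = {Z1, Z2, Z3, Z4, Z5, Z6, Z7, Z8, Z9, Z10, Z11} — every nutrient is covered.
No single dish has all 11 nutrients (the largest, T1, has 9), so 2 is optimal.

2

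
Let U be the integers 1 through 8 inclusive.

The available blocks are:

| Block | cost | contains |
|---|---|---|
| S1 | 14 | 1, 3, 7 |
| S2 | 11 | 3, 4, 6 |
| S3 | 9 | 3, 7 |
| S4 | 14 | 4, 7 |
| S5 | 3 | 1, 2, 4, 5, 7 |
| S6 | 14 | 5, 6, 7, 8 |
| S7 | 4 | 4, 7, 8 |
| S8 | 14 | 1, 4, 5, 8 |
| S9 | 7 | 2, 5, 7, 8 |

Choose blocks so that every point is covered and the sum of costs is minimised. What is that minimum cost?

18

S2, S5, S7 together cover every point (S2 ∪ S5 ∪ S7 = {1, 2, 3, 4, 5, 6, 7, 8}); total cost 11 + 3 + 4 = 18.
No covering selection has total cost below 18.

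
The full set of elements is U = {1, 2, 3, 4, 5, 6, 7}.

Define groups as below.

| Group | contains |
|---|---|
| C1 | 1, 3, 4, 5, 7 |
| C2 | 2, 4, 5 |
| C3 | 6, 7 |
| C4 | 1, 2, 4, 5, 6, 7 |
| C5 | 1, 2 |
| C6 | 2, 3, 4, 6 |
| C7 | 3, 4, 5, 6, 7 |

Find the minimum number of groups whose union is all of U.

2

C4 and C7 together: C4 ∪ C7 = {1, 2, 3, 4, 5, 6, 7} — every element is covered.
No single group has all 7 elements (the largest, C4, has 6), so 2 is optimal.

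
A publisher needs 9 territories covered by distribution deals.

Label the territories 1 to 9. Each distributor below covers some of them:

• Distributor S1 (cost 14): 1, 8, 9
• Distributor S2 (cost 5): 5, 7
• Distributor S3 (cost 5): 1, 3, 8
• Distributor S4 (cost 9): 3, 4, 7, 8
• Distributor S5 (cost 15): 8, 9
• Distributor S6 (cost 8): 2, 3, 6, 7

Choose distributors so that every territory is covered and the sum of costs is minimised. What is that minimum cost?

36

S1, S2, S4, S6 together cover every territory (S1 ∪ S2 ∪ S4 ∪ S6 = {1, 2, 3, 4, 5, 6, 7, 8, 9}); total cost 14 + 5 + 9 + 8 = 36.
The greedy pick S3, S2, S6, S4, S1 costs 41; no covering selection beats 36.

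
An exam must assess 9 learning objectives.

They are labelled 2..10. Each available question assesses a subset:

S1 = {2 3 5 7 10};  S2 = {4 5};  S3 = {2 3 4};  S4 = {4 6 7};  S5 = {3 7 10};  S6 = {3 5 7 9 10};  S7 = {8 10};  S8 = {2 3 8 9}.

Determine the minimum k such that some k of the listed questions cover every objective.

Take {S4, S6, S8}. Their union is {2, 3, 4, 5, 6, 7, 8, 9, 10}, which is all 9 objectives.
Only S4 contains 6, so S4 is forced; the remaining 6 objectives need at least 2 more questions (each remaining question adds at most 4) — so at least 3 questions are needed, and 3 is optimal.

3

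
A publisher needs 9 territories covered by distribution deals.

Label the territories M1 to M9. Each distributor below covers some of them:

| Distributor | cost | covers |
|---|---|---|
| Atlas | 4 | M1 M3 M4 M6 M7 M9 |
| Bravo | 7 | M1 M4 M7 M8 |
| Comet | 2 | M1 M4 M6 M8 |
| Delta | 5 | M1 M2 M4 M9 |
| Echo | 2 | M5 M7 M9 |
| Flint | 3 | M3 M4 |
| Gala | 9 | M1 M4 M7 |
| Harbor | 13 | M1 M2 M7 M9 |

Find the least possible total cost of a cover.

12

Comet, Delta, Echo, Flint together cover every territory (Comet ∪ Delta ∪ Echo ∪ Flint = {M1, M2, M3, M4, M5, M6, M7, M8, M9}); total cost 2 + 5 + 2 + 3 = 12.
No covering selection has total cost below 12.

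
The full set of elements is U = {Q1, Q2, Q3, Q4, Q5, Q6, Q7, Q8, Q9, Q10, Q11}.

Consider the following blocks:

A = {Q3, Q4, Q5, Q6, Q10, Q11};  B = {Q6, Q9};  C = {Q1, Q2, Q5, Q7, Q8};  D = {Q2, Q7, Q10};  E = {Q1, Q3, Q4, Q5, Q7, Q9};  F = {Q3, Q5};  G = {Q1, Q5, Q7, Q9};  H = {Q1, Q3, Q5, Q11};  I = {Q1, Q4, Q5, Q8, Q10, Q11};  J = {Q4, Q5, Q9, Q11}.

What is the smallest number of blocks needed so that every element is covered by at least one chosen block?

3

A and C and J together: A ∪ C ∪ J = {Q1, Q2, Q3, Q4, Q5, Q6, Q7, Q8, Q9, Q10, Q11} — every element is covered.
No 2 of the 10 blocks cover everything (all 45 combinations miss at least one element), so 3 is optimal.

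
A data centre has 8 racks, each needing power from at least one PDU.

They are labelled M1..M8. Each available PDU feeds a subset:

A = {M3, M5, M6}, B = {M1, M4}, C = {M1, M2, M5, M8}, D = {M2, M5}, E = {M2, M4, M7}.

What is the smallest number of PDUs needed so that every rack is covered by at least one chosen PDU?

3

Take {A, C, E}. Their union is {M1, M2, M3, M4, M5, M6, M7, M8}, which is all 8 racks.
Only A contains M3, so A is forced; the remaining 5 racks need at least 2 more PDUs (each remaining PDU adds at most 3) — so at least 3 PDUs are needed, and 3 is optimal.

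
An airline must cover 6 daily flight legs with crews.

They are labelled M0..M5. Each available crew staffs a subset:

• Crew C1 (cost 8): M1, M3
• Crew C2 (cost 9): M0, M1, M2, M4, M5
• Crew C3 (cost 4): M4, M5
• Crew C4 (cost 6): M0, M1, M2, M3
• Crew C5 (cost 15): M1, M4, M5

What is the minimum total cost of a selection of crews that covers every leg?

10

C3, C4 together cover every leg (C3 ∪ C4 = {M0, M1, M2, M3, M4, M5}); total cost 4 + 6 = 10.
No covering selection has total cost below 10.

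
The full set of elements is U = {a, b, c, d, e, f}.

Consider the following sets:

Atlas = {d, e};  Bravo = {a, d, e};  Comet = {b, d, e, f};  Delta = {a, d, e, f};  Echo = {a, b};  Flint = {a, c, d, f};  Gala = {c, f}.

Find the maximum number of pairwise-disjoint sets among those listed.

3

Atlas, Echo, Gala are pairwise disjoint (Atlas={d,e}; Echo={a,b}; Gala={c,f}).
Every remaining set overlaps one of these, and no 4 of the listed sets are pairwise disjoint, so 3 is the maximum.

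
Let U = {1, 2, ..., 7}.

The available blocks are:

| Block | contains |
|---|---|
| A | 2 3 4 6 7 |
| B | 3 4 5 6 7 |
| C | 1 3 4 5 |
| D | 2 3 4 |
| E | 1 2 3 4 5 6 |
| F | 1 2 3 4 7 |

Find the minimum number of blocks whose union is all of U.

2

Take {A, C}. Their union is {1, 2, 3, 4, 5, 6, 7}, which is all 7 items.
No single block has all 7 items (the largest, E, has 6), so 2 is optimal.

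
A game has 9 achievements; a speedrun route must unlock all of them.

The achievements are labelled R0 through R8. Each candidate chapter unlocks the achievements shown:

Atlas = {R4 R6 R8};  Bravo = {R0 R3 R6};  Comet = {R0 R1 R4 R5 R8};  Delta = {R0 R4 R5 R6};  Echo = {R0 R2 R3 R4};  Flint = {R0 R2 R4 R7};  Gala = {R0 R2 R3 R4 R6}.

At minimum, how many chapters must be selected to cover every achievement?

3

Bravo and Comet and Flint together: Bravo ∪ Comet ∪ Flint = {R0, R1, R2, R3, R4, R5, R6, R7, R8} — every achievement is covered.
Only Comet contains R1, so Comet is forced; the remaining 4 achievements need at least 2 more chapters (each remaining chapter adds at most 3) — so at least 3 chapters are needed, and 3 is optimal.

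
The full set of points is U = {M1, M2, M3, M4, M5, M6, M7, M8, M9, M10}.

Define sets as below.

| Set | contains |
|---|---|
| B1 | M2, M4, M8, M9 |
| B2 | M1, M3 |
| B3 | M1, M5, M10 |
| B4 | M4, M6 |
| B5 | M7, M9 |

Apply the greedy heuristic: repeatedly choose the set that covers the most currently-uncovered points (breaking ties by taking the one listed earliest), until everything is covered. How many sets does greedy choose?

5

Greedy: pick B1 (covers 4 new) → pick B3 (covers 3 new) → pick B2 (covers 1 new) → pick B4 (covers 1 new) → pick B5 (covers 1 new). Total picks: 5.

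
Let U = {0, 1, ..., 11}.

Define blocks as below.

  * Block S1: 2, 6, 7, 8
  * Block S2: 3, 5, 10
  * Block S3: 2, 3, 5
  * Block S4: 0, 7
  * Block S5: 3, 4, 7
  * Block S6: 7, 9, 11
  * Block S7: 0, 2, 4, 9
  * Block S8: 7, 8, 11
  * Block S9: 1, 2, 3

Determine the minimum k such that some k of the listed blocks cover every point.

S1, S2, S7, S8, and S9 cover everything between them: the union {0, 1, 2, 3, 4, 5, 6, 7, 8, 9, 10, 11} is all of U.
No 4 of the 9 blocks cover everything (all 126 combinations miss at least one point), so 5 is optimal.

5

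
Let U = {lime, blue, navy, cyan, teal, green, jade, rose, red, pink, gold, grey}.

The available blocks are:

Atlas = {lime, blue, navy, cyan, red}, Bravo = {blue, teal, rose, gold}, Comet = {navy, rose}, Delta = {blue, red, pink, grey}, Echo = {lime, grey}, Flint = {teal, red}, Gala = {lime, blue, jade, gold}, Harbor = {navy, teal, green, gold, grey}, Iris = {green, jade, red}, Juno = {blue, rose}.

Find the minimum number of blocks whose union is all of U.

4

Atlas, Bravo, Delta, and Iris cover everything between them: the union {lime, blue, navy, cyan, teal, green, jade, rose, red, pink, gold, grey} is all of U.
No 3 of the 10 blocks cover everything (all 120 combinations miss at least one element), so 4 is optimal.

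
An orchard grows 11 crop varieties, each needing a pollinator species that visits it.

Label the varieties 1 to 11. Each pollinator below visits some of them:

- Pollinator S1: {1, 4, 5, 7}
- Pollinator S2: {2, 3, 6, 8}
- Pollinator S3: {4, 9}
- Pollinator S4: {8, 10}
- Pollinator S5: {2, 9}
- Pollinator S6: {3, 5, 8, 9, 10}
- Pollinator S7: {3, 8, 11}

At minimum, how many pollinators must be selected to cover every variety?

4

Take {S1, S2, S6, S7}. Their union is {1, 2, 3, 4, 5, 6, 7, 8, 9, 10, 11}, which is all 11 varieties.
No 3 of the 7 pollinators cover everything (all 35 combinations miss at least one variety), so 4 is optimal.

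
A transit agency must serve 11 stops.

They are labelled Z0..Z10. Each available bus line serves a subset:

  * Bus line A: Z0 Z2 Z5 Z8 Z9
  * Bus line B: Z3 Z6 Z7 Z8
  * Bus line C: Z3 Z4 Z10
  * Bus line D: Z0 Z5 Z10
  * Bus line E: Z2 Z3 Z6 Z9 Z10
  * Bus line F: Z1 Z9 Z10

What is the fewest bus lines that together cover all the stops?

4

Take {A, B, C, F}. Their union is {Z0, Z1, Z2, Z3, Z4, Z5, Z6, Z7, Z8, Z9, Z10}, which is all 11 stops.
No 3 of the 6 bus lines cover everything (all 20 combinations miss at least one stop), so 4 is optimal.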